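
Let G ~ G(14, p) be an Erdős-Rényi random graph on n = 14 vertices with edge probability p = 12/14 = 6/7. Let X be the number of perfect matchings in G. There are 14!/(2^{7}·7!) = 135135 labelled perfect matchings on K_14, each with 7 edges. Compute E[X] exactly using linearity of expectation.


K_14 has 14!/(2^{7}·7!) = 135135 labelled perfect matchings.
For each such perfect matching H, let X_H = 1 if all 7 edges of H are present in G. Then P[X_H = 1] = p^{7} = (6/7)^{7} = 279936/823543.
Summing the indicators: E[X] = Σ_H E[X_H] = 135135 · p^{7} = 135135 · 279936/823543 = 5404164480/117649.
Numerically: E[X] ≈ 45934.6.

E[X] = 135135 · (6/7)^{7} = 5404164480/117649 ≈ 45934.6.


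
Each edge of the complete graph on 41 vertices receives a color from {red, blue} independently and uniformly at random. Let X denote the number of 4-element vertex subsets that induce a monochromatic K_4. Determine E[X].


Let X = Σ_S X_S over the C(41, 4) = 101270 subsets S of size 4, where X_S = 1 if the K_4 on S is monochromatic.
For a fixed S, the K_4 on S has C(4, 2) = 6 edges. P[all 6 edges red] = (1/2)^6, and likewise for blue, so P[monochromatic] = 2·(1/2)^6 = 2^{1 − 6} = 1/32.
By linearity: E[X] = C(41, 4) · 2^{1 − 6} = 101270 · 1/32 = 50635/16.
Numerically: E[X] ≈ 3164.68750.

E[X] = C(41,4)·2^(1−C(4,2)) = 50635/16 ≈ 3164.68750.


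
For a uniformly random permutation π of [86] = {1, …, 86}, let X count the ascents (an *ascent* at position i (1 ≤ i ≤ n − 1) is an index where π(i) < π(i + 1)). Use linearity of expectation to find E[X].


Write X = Σ X_I over i = 1, …, 85, with X_I the indicator of one ascent.
There are 85 indicators.
For each fixed i, the pair (π(i), π(i+1)) is a uniformly random ordered pair of distinct values from {1, …, 86}; by symmetry P[π(i) < π(i+1)] = 1/2.
By linearity: E[X] = 85 · (1/2) = (86 − 1) · (1/2) = 85/2 ≈ 42.5000.

E[X] = 85/2 = 42.5000.


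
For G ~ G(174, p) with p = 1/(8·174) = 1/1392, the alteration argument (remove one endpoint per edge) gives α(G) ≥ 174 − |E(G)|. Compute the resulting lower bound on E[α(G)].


E[|E(G)|] = C(174, 2)·p = 15051 · (1/1392) = 173/16.
E[α(G)] ≥ n − E[|E(G)|] = 174 − 173/16 = 2611/16.
Numerically: ≈ 163.188.
(This is only a lower bound; the true E[α(G)] may be larger.)

E[α(G)] ≥ 2611/16 ≈ 163.188.


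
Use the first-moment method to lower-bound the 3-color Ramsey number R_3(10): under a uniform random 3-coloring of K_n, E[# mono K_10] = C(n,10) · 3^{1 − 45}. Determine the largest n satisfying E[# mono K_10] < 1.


We need C(n, 10) · 3^{1 − 45} < 1, i.e. C(n, 10) < 3^{45 − 1} = 984770902183611232881.
Check values of n near the boundary:
  n = 572: C(572, 10) = 954640815642161682606; 954640815642161682606 < 984770902183611232881? YES
  n = 573: C(573, 10) = 971597135635805762226; 971597135635805762226 < 984770902183611232881? YES
  n = 574: C(574, 10) = 988824035203816502691; 988824035203816502691 < 984770902183611232881? NO
The largest n with C(n, 10) < 984770902183611232881 is n = 573 (where E[X] = 35985079097622435638/36472996377170786403 ≈ 0.9866). Hence R_3(10) > 573, i.e. R_3(10) ≥ 574.

Largest n = 573; hence R_3(10) > 573.


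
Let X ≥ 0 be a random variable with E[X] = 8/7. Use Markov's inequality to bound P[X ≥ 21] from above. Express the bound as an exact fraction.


μ = E[X] = 8/7, a = 21.
Markov: P[X ≥ 21] ≤ μ/a = (8/7)/21 = 8/147.
Numerically: ≈ 0.054.
(Since a = 21 > μ = 1.143, the bound 8/147 is < 1 and informative.)

P[X ≥ 21] ≤ 8/147 ≈ 0.054.


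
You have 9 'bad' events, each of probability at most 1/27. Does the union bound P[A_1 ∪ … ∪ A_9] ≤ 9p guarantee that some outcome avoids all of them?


Union bound: P[∪_{i=1}^{9} A_i] ≤ Σ_i P[A_i] ≤ 9·p = 9·(1/27) = 1/3.
Numerically: 1/3 ≈ 0.33333.
Is 1/3 < 1? YES.
Since P[∪ A_i] ≤ 1/3 < 1, the complement has P[∩ A_i^c] ≥ 1 − 1/3 = 2/3 > 0, so some outcome avoids every A_i.

9·p = 1/3 ≈ 0.33333; existence CERTIFIED by the union bound.


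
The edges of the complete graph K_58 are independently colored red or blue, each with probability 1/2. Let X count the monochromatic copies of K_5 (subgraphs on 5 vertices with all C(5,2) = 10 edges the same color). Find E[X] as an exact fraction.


Let X = Σ_S X_S over the C(58, 5) = 4582116 subsets S of size 5, where X_S = 1 if the K_5 on S is monochromatic.
For a fixed S, the K_5 on S has C(5, 2) = 10 edges. P[all 10 edges red] = (1/2)^10, and likewise for blue, so P[monochromatic] = 2·(1/2)^10 = 2^{1 − 10} = 1/512.
By linearity: E[X] = C(58, 5) · 2^{1 − 10} = 4582116 · 1/512 = 1145529/128.
Numerically: E[X] ≈ 8949.445312.

E[X] = C(58,5)·2^(1−C(5,2)) = 1145529/128 ≈ 8949.445312.


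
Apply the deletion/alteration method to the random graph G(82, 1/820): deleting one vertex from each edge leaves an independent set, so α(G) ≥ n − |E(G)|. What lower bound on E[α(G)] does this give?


E[|E(G)|] = C(82, 2)·p = 3321 · (1/820) = 81/20.
E[α(G)] ≥ n − E[|E(G)|] = 82 − 81/20 = 1559/20.
Numerically: ≈ 77.950.
(This is only a lower bound; the true E[α(G)] may be larger.)

E[α(G)] ≥ 1559/20 ≈ 77.950.


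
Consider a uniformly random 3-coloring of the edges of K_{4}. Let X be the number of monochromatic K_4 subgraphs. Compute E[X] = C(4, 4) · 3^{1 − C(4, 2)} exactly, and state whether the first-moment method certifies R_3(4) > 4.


E[X] = C(4, 4) · 3^{1 − 6} = 1 · 3^{−5} = 1/243.
As a reduced fraction: E[X] = 1/243 ≈ 0.0041.
Is E[X] < 1? YES.
Since E[X] < 1, there exists a 3-coloring of K_{4} with no monochromatic K_4; hence R_3(4) > 4.

E[X] = 1/243 ≈ 0.0041; E[X] < 1, so R_3(4) > 4.


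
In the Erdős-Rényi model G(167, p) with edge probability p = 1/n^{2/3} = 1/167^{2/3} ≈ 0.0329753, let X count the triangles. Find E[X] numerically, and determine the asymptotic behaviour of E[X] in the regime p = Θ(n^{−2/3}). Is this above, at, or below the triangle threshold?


Number of potential triangles: C(167, 3) = 762355.
Each occurs with probability p³ ≈ (0.0329753)³ ≈ 3.58564309e-05.
By linearity: E[X] = C(167, 3)·p³ ≈ 762355 · 3.58564309e-05 ≈ 27.335329.
Since α = 2/3 < 1, p = c/n^{2/3} ≫ 1/n is above the triangle threshold p ~ 1/n. Asymptotically E[X] ~ (c³/6)·n^{3(1−α)} = (1³/6)·n^{1} → ∞; triangles are abundant w.h.p.

E[X] ≈ 27.335329; in regime p = Θ(1/n^{2/3}) E[X] diverges (above the triangle threshold p ~ 1/n).


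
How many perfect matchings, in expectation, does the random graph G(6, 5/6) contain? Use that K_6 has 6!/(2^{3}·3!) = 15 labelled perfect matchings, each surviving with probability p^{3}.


K_6 has 6!/(2^{3}·3!) = 15 labelled perfect matchings.
For each such perfect matching H, let X_H = 1 if all 3 edges of H are present in G. Then P[X_H = 1] = p^{3} = (5/6)^{3} = 125/216.
Summing the indicators: E[X] = Σ_H E[X_H] = 15 · p^{3} = 15 · 125/216 = 625/72.
Numerically: E[X] ≈ 8.68.

E[X] = 15 · (5/6)^{3} = 625/72 ≈ 8.68.


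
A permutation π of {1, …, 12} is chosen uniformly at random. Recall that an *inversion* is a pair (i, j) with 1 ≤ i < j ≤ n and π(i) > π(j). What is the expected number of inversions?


Write X = Σ X_I over the C(12, 2) = 66 pairs i < j, with X_I the indicator of one inversion.
There are 66 indicators.
For each fixed pair i < j, the values π(i) and π(j) are two distinct elements of {1, …, 12} in uniformly random order; by symmetry P[π(i) > π(j)] = 1/2.
By linearity: E[X] = 66 · (1/2) = C(12, 2) · (1/2) = 66/2 = 33 ≈ 33.000000.

E[X] = 33 = 33.000000.


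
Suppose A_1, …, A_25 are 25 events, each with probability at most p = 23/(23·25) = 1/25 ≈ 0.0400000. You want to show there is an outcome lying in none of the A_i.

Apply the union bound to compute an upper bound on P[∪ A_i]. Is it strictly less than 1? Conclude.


Union bound: P[∪_{i=1}^{25} A_i] ≤ Σ_i P[A_i] ≤ 25·p = 25·(1/25) = 1.
Numerically: 1 ≈ 1.0000000.
Is 1 < 1? NO.
Since the bound 1 is ≥ 1, the union bound is uninformative here; it does NOT by itself certify existence.

25·p = 1 ≈ 1.0000000; existence NOT certified by the union bound.


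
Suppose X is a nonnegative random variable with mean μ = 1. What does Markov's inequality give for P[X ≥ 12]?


μ = E[X] = 1, a = 12.
Markov: P[X ≥ 12] ≤ μ/a = (1)/12 = 1/12.
Numerically: ≈ 0.083.
(Since a = 12 > μ = 1.000, the bound 1/12 is < 1 and informative.)

P[X ≥ 12] ≤ 1/12 ≈ 0.083.


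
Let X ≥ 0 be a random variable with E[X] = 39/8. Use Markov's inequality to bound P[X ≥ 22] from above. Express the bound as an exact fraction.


μ = E[X] = 39/8, a = 22.
Markov: P[X ≥ 22] ≤ μ/a = (39/8)/22 = 39/176.
Numerically: ≈ 0.221591.
(Since a = 22 > μ = 4.875000, the bound 39/176 is < 1 and informative.)

P[X ≥ 22] ≤ 39/176 ≈ 0.221591.


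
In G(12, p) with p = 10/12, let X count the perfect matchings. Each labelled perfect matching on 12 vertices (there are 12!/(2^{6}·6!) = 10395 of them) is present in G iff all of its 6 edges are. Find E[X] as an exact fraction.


K_12 has 12!/(2^{6}·6!) = 10395 labelled perfect matchings.
For each such perfect matching H, let X_H = 1 if all 6 edges of H are present in G. Then P[X_H = 1] = p^{6} = (5/6)^{6} = 15625/46656.
By linearity: E[X] = Σ_H E[X_H] = 10395 · p^{6} = 10395 · 15625/46656 = 6015625/1728.
Numerically: E[X] ≈ 3.48e+03.

E[X] = 10395 · (5/6)^{6} = 6015625/1728 ≈ 3.48e+03.


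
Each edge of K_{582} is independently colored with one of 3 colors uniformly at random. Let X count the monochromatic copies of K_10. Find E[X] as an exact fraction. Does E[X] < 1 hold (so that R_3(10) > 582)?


E[X] = C(582, 10) · 3^{1 − 45} = 1136849919863842617720 · 3^{−44} = 1136849919863842617720/984770902183611232881.
As a reduced fraction: E[X] = 378949973287947539240/328256967394537077627 ≈ 1.154431.
Is E[X] < 1? NO.
Since E[X] ≥ 1, the first-moment bound is inconclusive at n = 582; it does NOT by itself certify R_3(10) > 582.

E[X] = 378949973287947539240/328256967394537077627 ≈ 1.154431; E[X] ≥ 1; first-moment method inconclusive here.


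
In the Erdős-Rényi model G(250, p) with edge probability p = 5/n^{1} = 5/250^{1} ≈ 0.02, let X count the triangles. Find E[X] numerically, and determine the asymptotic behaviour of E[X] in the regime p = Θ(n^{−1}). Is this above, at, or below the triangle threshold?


Number of potential triangles: C(250, 3) = 2573000.
Each occurs with probability p³ ≈ (0.02)³ ≈ 8.000000e-06.
By linearity: E[X] = C(250, 3)·p³ ≈ 2573000 · 8.000000e-06 ≈ 20.5840.
Here α = 1, so p = 5/n is exactly at the triangle threshold p ~ 1/n. Asymptotically E[X] → c³/6 = 5³/6 = 125/6 ≈ 20.8333, a bounded constant. In this regime the triangle count is asymptotically Poisson(c³/6).

E[X] ≈ 20.5840; in regime p = Θ(1/n^{1}) E[X] stays bounded (at the triangle threshold p ~ 1/n).


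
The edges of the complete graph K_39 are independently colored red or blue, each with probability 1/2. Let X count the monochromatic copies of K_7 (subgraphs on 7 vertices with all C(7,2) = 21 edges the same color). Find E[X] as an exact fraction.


Let X = Σ_S X_S over the C(39, 7) = 15380937 subsets S of size 7, where X_S = 1 if the K_7 on S is monochromatic.
For a fixed S, the K_7 on S has C(7, 2) = 21 edges. P[all 21 edges red] = (1/2)^21, and likewise for blue, so P[monochromatic] = 2·(1/2)^21 = 2^{1 − 21} = 1/1048576.
Summing: E[X] = C(39, 7) · 2^{1 − 21} = 15380937 · 1/1048576 = 15380937/1048576.
Numerically: E[X] ≈ 14.668405.

E[X] = C(39,7)·2^(1−C(7,2)) = 15380937/1048576 ≈ 14.668405.


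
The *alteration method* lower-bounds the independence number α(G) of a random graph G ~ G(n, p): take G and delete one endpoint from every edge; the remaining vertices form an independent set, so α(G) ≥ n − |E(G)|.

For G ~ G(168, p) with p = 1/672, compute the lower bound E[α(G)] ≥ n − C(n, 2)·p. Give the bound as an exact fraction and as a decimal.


E[|E(G)|] = C(168, 2)·p = 14028 · (1/672) = 167/8.
E[α(G)] ≥ n − E[|E(G)|] = 168 − 167/8 = 1177/8.
Numerically: ≈ 147.125.
(This is only a lower bound; the true E[α(G)] may be larger.)

E[α(G)] ≥ 1177/8 ≈ 147.125.


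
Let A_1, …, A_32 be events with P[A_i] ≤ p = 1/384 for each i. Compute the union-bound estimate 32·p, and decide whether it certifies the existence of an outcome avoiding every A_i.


Union bound: P[∪_{i=1}^{32} A_i] ≤ Σ_i P[A_i] ≤ 32·p = 32·(1/384) = 1/12.
Numerically: 1/12 ≈ 0.0833.
Is 1/12 < 1? YES.
Since P[∪ A_i] ≤ 1/12 < 1, the complement has P[∩ A_i^c] ≥ 1 − 1/12 = 11/12 > 0, so some outcome avoids every A_i.

32·p = 1/12 ≈ 0.0833; existence CERTIFIED by the union bound.


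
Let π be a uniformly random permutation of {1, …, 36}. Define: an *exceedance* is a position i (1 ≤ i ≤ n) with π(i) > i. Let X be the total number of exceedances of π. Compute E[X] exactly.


Write X = Σ_{i=1}^{36} X_i, where X_i = 1_{π(i) > i}.
For each fixed i, π(i) is uniform over {1, …, 36} (marginal of a uniform permutation), so P[π(i) > i] = (n − i)/n. Summing: Σ_{i=1}^{36} (n − i)/n = (0 + 1 + … + 35)/36 = 36(36 − 1)/(2·36) = (36 − 1)/2.
Hence E[X] = Σ_{i=1}^{36} (36 − i)/36 = 35/2 ≈ 17.500000.

E[X] = 35/2 = 17.500000.


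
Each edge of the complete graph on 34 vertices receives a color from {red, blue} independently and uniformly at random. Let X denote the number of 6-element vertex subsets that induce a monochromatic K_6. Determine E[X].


Let X = Σ_S X_S over the C(34, 6) = 1344904 subsets S of size 6, where X_S = 1 if the K_6 on S is monochromatic.
For a fixed S, the K_6 on S has C(6, 2) = 15 edges. P[all 15 edges red] = (1/2)^15, and likewise for blue, so P[monochromatic] = 2·(1/2)^15 = 2^{1 − 15} = 1/16384.
By linearity of expectation: E[X] = C(34, 6) · 2^{1 − 15} = 1344904 · 1/16384 = 168113/2048.
Numerically: E[X] ≈ 82.086426.

E[X] = C(34,6)·2^(1−C(6,2)) = 168113/2048 ≈ 82.086426.


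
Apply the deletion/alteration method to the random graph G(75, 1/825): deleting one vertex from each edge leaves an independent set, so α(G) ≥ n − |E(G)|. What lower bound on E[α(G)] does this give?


E[|E(G)|] = C(75, 2)·p = 2775 · (1/825) = 37/11.
E[α(G)] ≥ n − E[|E(G)|] = 75 − 37/11 = 788/11.
Numerically: ≈ 71.636.
(This is only a lower bound; the true E[α(G)] may be larger.)

E[α(G)] ≥ 788/11 ≈ 71.636.


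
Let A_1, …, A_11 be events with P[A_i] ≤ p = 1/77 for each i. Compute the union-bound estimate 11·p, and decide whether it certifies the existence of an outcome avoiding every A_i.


Union bound: P[∪_{i=1}^{11} A_i] ≤ Σ_i P[A_i] ≤ 11·p = 11·(1/77) = 1/7.
Numerically: 1/7 ≈ 0.142857.
Is 1/7 < 1? YES.
Since P[∪ A_i] ≤ 1/7 < 1, the complement has P[∩ A_i^c] ≥ 1 − 1/7 = 6/7 > 0, so some outcome avoids every A_i.

11·p = 1/7 ≈ 0.142857; existence CERTIFIED by the union bound.


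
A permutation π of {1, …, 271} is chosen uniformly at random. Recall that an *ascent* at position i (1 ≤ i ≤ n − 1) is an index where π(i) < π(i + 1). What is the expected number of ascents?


Write X = Σ X_I over i = 1, …, 270, with X_I the indicator of one ascent.
There are 270 indicators.
For each fixed i, the pair (π(i), π(i+1)) is a uniformly random ordered pair of distinct values from {1, …, 271}; by symmetry P[π(i) < π(i+1)] = 1/2.
By linearity: E[X] = 270 · (1/2) = (271 − 1) · (1/2) = 135 ≈ 135.0000.

E[X] = 135 = 135.0000.


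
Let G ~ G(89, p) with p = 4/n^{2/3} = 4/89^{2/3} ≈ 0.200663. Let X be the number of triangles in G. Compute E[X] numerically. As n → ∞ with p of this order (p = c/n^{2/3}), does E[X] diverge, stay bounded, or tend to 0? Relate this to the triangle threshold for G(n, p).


Number of potential triangles: C(89, 3) = 113564.
Each occurs with probability p³ ≈ (0.200663)³ ≈ 8.07978791e-03.
By linearity: E[X] = C(89, 3)·p³ ≈ 113564 · 8.07978791e-03 ≈ 917.573034.
Since α = 2/3 < 1, p = c/n^{2/3} ≫ 1/n is above the triangle threshold p ~ 1/n. Asymptotically E[X] ~ (c³/6)·n^{3(1−α)} = (4³/6)·n^{1} → ∞; triangles are abundant w.h.p.

E[X] ≈ 917.573034; in regime p = Θ(1/n^{2/3}) E[X] diverges (above the triangle threshold p ~ 1/n).


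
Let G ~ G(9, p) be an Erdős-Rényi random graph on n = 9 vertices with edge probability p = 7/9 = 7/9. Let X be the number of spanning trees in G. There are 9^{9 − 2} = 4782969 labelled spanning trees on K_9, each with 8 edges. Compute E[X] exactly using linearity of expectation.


K_9 has 9^{9 − 2} = 4782969 labelled spanning trees.
For each such spanning tree H, let X_H = 1 if all 8 edges of H are present in G. Then P[X_H = 1] = p^{8} = (7/9)^{8} = 5764801/43046721.
Summing the indicators: E[X] = Σ_H E[X_H] = 4782969 · p^{8} = 4782969 · 5764801/43046721 = 5764801/9.
Numerically: E[X] ≈ 6.4053e+05.

E[X] = 4782969 · (7/9)^{8} = 5764801/9 ≈ 6.4053e+05.


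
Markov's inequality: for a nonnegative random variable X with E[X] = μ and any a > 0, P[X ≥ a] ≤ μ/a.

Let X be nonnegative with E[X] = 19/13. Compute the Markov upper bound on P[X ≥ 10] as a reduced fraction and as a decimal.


μ = E[X] = 19/13, a = 10.
Markov: P[X ≥ 10] ≤ μ/a = (19/13)/10 = 19/130.
Numerically: ≈ 0.14615.
(Since a = 10 > μ = 1.46154, the bound 19/130 is < 1 and informative.)

P[X ≥ 10] ≤ 19/130 ≈ 0.14615.


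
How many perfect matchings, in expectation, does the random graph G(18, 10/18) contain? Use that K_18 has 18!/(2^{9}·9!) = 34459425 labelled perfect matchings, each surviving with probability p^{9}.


K_18 has 18!/(2^{9}·9!) = 34459425 labelled perfect matchings.
For each such perfect matching H, let X_H = 1 if all 9 edges of H are present in G. Then P[X_H = 1] = p^{9} = (5/9)^{9} = 1953125/387420489.
By linearity of expectation: E[X] = Σ_H E[X_H] = 34459425 · p^{9} = 34459425 · 1953125/387420489 = 830908203125/4782969.
Numerically: E[X] ≈ 1.737e+05.

E[X] = 34459425 · (5/9)^{9} = 830908203125/4782969 ≈ 1.737e+05.


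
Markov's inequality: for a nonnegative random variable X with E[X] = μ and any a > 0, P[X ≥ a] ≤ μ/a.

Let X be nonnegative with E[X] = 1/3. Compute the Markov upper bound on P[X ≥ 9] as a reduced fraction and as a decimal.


μ = E[X] = 1/3, a = 9.
Markov: P[X ≥ 9] ≤ μ/a = (1/3)/9 = 1/27.
Numerically: ≈ 0.037.
(Since a = 9 > μ = 0.333, the bound 1/27 is < 1 and informative.)

P[X ≥ 9] ≤ 1/27 ≈ 0.037.


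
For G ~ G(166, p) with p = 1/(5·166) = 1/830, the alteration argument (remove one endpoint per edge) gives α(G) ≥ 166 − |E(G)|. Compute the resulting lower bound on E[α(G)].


E[|E(G)|] = C(166, 2)·p = 13695 · (1/830) = 33/2.
E[α(G)] ≥ n − E[|E(G)|] = 166 − 33/2 = 299/2.
Numerically: ≈ 149.5000.
(This is only a lower bound; the true E[α(G)] may be larger.)

E[α(G)] ≥ 299/2 ≈ 149.5000.


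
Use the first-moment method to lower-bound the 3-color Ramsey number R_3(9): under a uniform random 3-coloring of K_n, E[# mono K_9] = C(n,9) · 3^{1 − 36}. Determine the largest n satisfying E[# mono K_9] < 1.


We need C(n, 9) · 3^{1 − 36} < 1, i.e. C(n, 9) < 3^{36 − 1} = 50031545098999707.
Check values of n near the boundary:
  n = 299: C(299, 9) = 46610674441390059; 46610674441390059 < 50031545098999707? YES
  n = 300: C(300, 9) = 48052241692154700; 48052241692154700 < 50031545098999707? YES
  n = 301: C(301, 9) = 49533303936090975; 49533303936090975 < 50031545098999707? YES
  n = 302: C(302, 9) = 51054804739588650; 51054804739588650 < 50031545098999707? NO
  n = 303: C(303, 9) = 52617706925494425; 52617706925494425 < 50031545098999707? NO
  n = 304: C(304, 9) = 54222992899492560; 54222992899492560 < 50031545098999707? NO
The largest n with C(n, 9) < 50031545098999707 is n = 301 (where E[X] = 16511101312030325/16677181699666569 ≈ 0.99004). Hence R_3(9) > 301, i.e. R_3(9) ≥ 302.

Largest n = 301; hence R_3(9) > 301.


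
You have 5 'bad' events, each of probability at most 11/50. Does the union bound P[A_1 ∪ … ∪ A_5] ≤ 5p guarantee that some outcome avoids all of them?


Union bound: P[∪_{i=1}^{5} A_i] ≤ Σ_i P[A_i] ≤ 5·p = 5·(11/50) = 11/10.
Numerically: 11/10 ≈ 1.100000.
Is 11/10 < 1? NO.
Since the bound 11/10 is ≥ 1, the union bound is uninformative here; it does NOT by itself certify existence.

5·p = 11/10 ≈ 1.100000; existence NOT certified by the union bound.


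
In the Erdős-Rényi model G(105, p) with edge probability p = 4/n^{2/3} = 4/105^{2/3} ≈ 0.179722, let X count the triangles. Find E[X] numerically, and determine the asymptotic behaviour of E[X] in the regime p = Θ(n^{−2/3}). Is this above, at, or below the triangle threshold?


Number of potential triangles: C(105, 3) = 187460.
Each occurs with probability p³ ≈ (0.179722)³ ≈ 5.80498866e-03.
By linearity: E[X] = C(105, 3)·p³ ≈ 187460 · 5.80498866e-03 ≈ 1088.203175.
Since α = 2/3 < 1, p = c/n^{2/3} ≫ 1/n is above the triangle threshold p ~ 1/n. Asymptotically E[X] ~ (c³/6)·n^{3(1−α)} = (4³/6)·n^{1} → ∞; triangles are abundant w.h.p.

E[X] ≈ 1088.203175; in regime p = Θ(1/n^{2/3}) E[X] diverges (above the triangle threshold p ~ 1/n).


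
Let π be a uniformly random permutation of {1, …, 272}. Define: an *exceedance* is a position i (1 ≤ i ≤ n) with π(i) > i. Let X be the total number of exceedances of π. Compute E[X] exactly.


Write X = Σ_{i=1}^{272} X_i, where X_i = 1_{π(i) > i}.
For each fixed i, π(i) is uniform over {1, …, 272} (marginal of a uniform permutation), so P[π(i) > i] = (n − i)/n. Summing: Σ_{i=1}^{272} (n − i)/n = (0 + 1 + … + 271)/272 = 272(272 − 1)/(2·272) = (272 − 1)/2.
Hence E[X] = Σ_{i=1}^{272} (272 − i)/272 = 271/2 ≈ 135.5000.

E[X] = 271/2 = 135.5000.


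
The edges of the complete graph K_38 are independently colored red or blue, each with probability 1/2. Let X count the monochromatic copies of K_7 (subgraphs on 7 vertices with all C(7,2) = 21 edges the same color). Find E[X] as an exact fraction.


Let X = Σ_S X_S over the C(38, 7) = 12620256 subsets S of size 7, where X_S = 1 if the K_7 on S is monochromatic.
For a fixed S, the K_7 on S has C(7, 2) = 21 edges. P[all 21 edges red] = (1/2)^21, and likewise for blue, so P[monochromatic] = 2·(1/2)^21 = 2^{1 − 21} = 1/1048576.
Summing: E[X] = C(38, 7) · 2^{1 − 21} = 12620256 · 1/1048576 = 394383/32768.
Numerically: E[X] ≈ 12.036.

E[X] = C(38,7)·2^(1−C(7,2)) = 394383/32768 ≈ 12.036.


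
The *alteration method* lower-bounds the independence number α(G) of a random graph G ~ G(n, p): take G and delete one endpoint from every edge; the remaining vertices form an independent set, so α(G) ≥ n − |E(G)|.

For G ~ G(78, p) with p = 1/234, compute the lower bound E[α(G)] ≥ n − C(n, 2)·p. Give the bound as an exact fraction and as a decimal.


E[|E(G)|] = C(78, 2)·p = 3003 · (1/234) = 77/6.
E[α(G)] ≥ n − E[|E(G)|] = 78 − 77/6 = 391/6.
Numerically: ≈ 65.167.
(This is only a lower bound; the true E[α(G)] may be larger.)

E[α(G)] ≥ 391/6 ≈ 65.167.


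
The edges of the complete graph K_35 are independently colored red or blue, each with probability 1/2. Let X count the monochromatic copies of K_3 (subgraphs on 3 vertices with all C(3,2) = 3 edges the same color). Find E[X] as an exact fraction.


Let X = Σ_S X_S over the C(35, 3) = 6545 subsets S of size 3, where X_S = 1 if the K_3 on S is monochromatic.
For a fixed S, the K_3 on S has C(3, 2) = 3 edges. P[all 3 edges red] = (1/2)^3, and likewise for blue, so P[monochromatic] = 2·(1/2)^3 = 2^{1 − 3} = 1/4.
By linearity: E[X] = C(35, 3) · 2^{1 − 3} = 6545 · 1/4 = 6545/4.
Numerically: E[X] ≈ 1636.250.

E[X] = C(35,3)·2^(1−C(3,2)) = 6545/4 ≈ 1636.250.


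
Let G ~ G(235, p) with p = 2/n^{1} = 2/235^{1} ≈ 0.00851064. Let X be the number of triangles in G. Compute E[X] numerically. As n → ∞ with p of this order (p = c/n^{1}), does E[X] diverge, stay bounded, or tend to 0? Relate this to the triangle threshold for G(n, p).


Number of potential triangles: C(235, 3) = 2135445.
Each occurs with probability p³ ≈ (0.00851064)³ ≈ 6.16433738e-07.
By linearity: E[X] = C(235, 3)·p³ ≈ 2135445 · 6.16433738e-07 ≈ 1.316360.
Here α = 1, so p = 2/n is exactly at the triangle threshold p ~ 1/n. Asymptotically E[X] → c³/6 = 2³/6 = 4/3 ≈ 1.333333, a bounded constant. In this regime the triangle count is asymptotically Poisson(c³/6).

E[X] ≈ 1.316360; in regime p = Θ(1/n^{1}) E[X] stays bounded (at the triangle threshold p ~ 1/n).


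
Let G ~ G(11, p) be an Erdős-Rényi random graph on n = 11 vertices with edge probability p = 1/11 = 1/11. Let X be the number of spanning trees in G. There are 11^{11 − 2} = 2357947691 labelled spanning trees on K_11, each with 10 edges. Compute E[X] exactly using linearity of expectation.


K_11 has 11^{11 − 2} = 2357947691 labelled spanning trees.
For each such spanning tree H, let X_H = 1 if all 10 edges of H are present in G. Then P[X_H = 1] = p^{10} = (1/11)^{10} = 1/25937424601.
By linearity of expectation: E[X] = Σ_H E[X_H] = 2357947691 · p^{10} = 2357947691 · 1/25937424601 = 1/11.
Numerically: E[X] ≈ 0.090909.

E[X] = 2357947691 · (1/11)^{10} = 1/11 ≈ 0.090909.


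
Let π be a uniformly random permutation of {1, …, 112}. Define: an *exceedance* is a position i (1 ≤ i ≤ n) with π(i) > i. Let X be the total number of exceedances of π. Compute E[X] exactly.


Write X = Σ_{i=1}^{112} X_i, where X_i = 1_{π(i) > i}.
For each fixed i, π(i) is uniform over {1, …, 112} (marginal of a uniform permutation), so P[π(i) > i] = (n − i)/n. Summing: Σ_{i=1}^{112} (n − i)/n = (0 + 1 + … + 111)/112 = 112(112 − 1)/(2·112) = (112 − 1)/2.
Hence E[X] = Σ_{i=1}^{112} (112 − i)/112 = 111/2 ≈ 55.500000.

E[X] = 111/2 = 55.500000.


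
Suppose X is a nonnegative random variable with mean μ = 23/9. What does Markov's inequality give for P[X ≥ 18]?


μ = E[X] = 23/9, a = 18.
Markov: P[X ≥ 18] ≤ μ/a = (23/9)/18 = 23/162.
Numerically: ≈ 0.142.
(Since a = 18 > μ = 2.556, the bound 23/162 is < 1 and informative.)

P[X ≥ 18] ≤ 23/162 ≈ 0.142.


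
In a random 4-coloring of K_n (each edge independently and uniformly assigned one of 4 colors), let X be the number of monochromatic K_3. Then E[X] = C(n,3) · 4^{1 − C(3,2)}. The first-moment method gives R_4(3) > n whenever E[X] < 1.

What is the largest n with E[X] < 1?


We need C(n, 3) · 4^{1 − 3} < 1, i.e. C(n, 3) < 4^{3 − 1} = 16.
Check values of n near the boundary:
  n = 3: C(3, 3) = 1; 1 < 16? YES
  n = 4: C(4, 3) = 4; 4 < 16? YES
  n = 5: C(5, 3) = 10; 10 < 16? YES
  n = 6: C(6, 3) = 20; 20 < 16? NO
The largest n with C(n, 3) < 16 is n = 5 (where E[X] = 5/8 ≈ 0.625). Hence R_4(3) > 5, i.e. R_4(3) ≥ 6.

Largest n = 5; hence R_4(3) > 5.


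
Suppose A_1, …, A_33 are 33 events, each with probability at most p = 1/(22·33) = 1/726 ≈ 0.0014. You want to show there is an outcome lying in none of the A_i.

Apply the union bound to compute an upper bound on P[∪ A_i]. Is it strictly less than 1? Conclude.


Union bound: P[∪_{i=1}^{33} A_i] ≤ Σ_i P[A_i] ≤ 33·p = 33·(1/726) = 1/22.
Numerically: 1/22 ≈ 0.0455.
Is 1/22 < 1? YES.
Since P[∪ A_i] ≤ 1/22 < 1, the complement has P[∩ A_i^c] ≥ 1 − 1/22 = 21/22 > 0, so some outcome avoids every A_i.

33·p = 1/22 ≈ 0.0455; existence CERTIFIED by the union bound.


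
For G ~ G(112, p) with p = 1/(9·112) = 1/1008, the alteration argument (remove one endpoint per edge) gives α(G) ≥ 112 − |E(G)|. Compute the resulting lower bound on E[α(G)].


E[|E(G)|] = C(112, 2)·p = 6216 · (1/1008) = 37/6.
E[α(G)] ≥ n − E[|E(G)|] = 112 − 37/6 = 635/6.
Numerically: ≈ 105.833333.
(This is only a lower bound; the true E[α(G)] may be larger.)

E[α(G)] ≥ 635/6 ≈ 105.833333.


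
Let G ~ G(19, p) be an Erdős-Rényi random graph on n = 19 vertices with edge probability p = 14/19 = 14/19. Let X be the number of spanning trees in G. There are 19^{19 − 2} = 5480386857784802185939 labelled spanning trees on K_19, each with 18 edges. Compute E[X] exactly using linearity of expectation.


K_19 has 19^{19 − 2} = 5480386857784802185939 labelled spanning trees.
For each such spanning tree H, let X_H = 1 if all 18 edges of H are present in G. Then P[X_H = 1] = p^{18} = (14/19)^{18} = 426878854210636742656/104127350297911241532841.
Summing the indicators: E[X] = Σ_H E[X_H] = 5480386857784802185939 · p^{18} = 5480386857784802185939 · 426878854210636742656/104127350297911241532841 = 426878854210636742656/19.
Numerically: E[X] ≈ 2.247e+19.

E[X] = 5480386857784802185939 · (14/19)^{18} = 426878854210636742656/19 ≈ 2.247e+19.


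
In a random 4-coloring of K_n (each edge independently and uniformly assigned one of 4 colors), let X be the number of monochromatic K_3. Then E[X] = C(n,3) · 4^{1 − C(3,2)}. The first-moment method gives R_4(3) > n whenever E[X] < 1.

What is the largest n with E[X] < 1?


We need C(n, 3) · 4^{1 − 3} < 1, i.e. C(n, 3) < 4^{3 − 1} = 16.
Check values of n near the boundary:
  n = 3: C(3, 3) = 1; 1 < 16? YES
  n = 4: C(4, 3) = 4; 4 < 16? YES
  n = 5: C(5, 3) = 10; 10 < 16? YES
  n = 6: C(6, 3) = 20; 20 < 16? NO
The largest n with C(n, 3) < 16 is n = 5 (where E[X] = 5/8 ≈ 0.6250). Hence R_4(3) > 5, i.e. R_4(3) ≥ 6.

Largest n = 5; hence R_4(3) > 5.


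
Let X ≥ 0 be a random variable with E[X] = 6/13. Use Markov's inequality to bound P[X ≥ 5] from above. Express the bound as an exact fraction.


μ = E[X] = 6/13, a = 5.
Markov: P[X ≥ 5] ≤ μ/a = (6/13)/5 = 6/65.
Numerically: ≈ 0.09231.
(Since a = 5 > μ = 0.46154, the bound 6/65 is < 1 and informative.)

P[X ≥ 5] ≤ 6/65 ≈ 0.09231.


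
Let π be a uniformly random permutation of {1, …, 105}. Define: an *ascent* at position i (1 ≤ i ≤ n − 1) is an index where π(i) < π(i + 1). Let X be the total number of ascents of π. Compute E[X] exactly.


Write X = Σ X_I over i = 1, …, 104, with X_I the indicator of one ascent.
There are 104 indicators.
For each fixed i, the pair (π(i), π(i+1)) is a uniformly random ordered pair of distinct values from {1, …, 105}; by symmetry P[π(i) < π(i+1)] = 1/2.
By linearity: E[X] = 104 · (1/2) = (105 − 1) · (1/2) = 52 ≈ 52.0000.

E[X] = 52 = 52.0000.


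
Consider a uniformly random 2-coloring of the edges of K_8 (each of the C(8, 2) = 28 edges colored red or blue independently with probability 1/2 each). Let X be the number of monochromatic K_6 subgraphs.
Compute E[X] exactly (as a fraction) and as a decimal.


Let X = Σ_S X_S over the C(8, 6) = 28 subsets S of size 6, where X_S = 1 if the K_6 on S is monochromatic.
For a fixed S, the K_6 on S has C(6, 2) = 15 edges. P[all 15 edges red] = (1/2)^15, and likewise for blue, so P[monochromatic] = 2·(1/2)^15 = 2^{1 − 15} = 1/16384.
By linearity: E[X] = C(8, 6) · 2^{1 − 15} = 28 · 1/16384 = 7/4096.
Numerically: E[X] ≈ 0.002.

E[X] = C(8,6)·2^(1−C(6,2)) = 7/4096 ≈ 0.002.


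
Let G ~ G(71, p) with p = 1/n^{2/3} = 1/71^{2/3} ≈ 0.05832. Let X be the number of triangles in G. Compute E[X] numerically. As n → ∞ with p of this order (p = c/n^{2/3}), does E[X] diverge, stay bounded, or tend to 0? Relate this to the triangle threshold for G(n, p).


Number of potential triangles: C(71, 3) = 57155.
Each occurs with probability p³ ≈ (0.05832)³ ≈ 1.983733e-04.
By linearity: E[X] = C(71, 3)·p³ ≈ 57155 · 1.983733e-04 ≈ 11.3380.
Since α = 2/3 < 1, p = c/n^{2/3} ≫ 1/n is above the triangle threshold p ~ 1/n. Asymptotically E[X] ~ (c³/6)·n^{3(1−α)} = (1³/6)·n^{1} → ∞; triangles are abundant w.h.p.

E[X] ≈ 11.3380; in regime p = Θ(1/n^{2/3}) E[X] diverges (above the triangle threshold p ~ 1/n).


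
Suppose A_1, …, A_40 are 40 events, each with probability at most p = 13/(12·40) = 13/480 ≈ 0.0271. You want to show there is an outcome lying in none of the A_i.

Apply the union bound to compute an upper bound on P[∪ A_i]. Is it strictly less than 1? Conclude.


Union bound: P[∪_{i=1}^{40} A_i] ≤ Σ_i P[A_i] ≤ 40·p = 40·(13/480) = 13/12.
Numerically: 13/12 ≈ 1.0833.
Is 13/12 < 1? NO.
Since the bound 13/12 is ≥ 1, the union bound is uninformative here; it does NOT by itself certify existence.

40·p = 13/12 ≈ 1.0833; existence NOT certified by the union bound.


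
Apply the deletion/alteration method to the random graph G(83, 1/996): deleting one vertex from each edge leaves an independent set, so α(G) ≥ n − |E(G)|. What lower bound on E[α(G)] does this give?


E[|E(G)|] = C(83, 2)·p = 3403 · (1/996) = 41/12.
E[α(G)] ≥ n − E[|E(G)|] = 83 − 41/12 = 955/12.
Numerically: ≈ 79.58333.
(This is only a lower bound; the true E[α(G)] may be larger.)

E[α(G)] ≥ 955/12 ≈ 79.58333.


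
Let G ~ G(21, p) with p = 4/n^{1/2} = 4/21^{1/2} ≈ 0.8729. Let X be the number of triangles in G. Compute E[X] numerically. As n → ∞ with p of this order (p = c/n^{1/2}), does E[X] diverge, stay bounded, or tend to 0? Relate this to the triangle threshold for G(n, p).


Number of potential triangles: C(21, 3) = 1330.
Each occurs with probability p³ ≈ (0.8729)³ ≈ 6.650450e-01.
By linearity: E[X] = C(21, 3)·p³ ≈ 1330 · 6.650450e-01 ≈ 884.5098.
Since α = 1/2 < 1, p = c/n^{1/2} ≫ 1/n is above the triangle threshold p ~ 1/n. Asymptotically E[X] ~ (c³/6)·n^{3(1−α)} = (4³/6)·n^{1.5} → ∞; triangles are abundant w.h.p.

E[X] ≈ 884.5098; in regime p = Θ(1/n^{1/2}) E[X] diverges (above the triangle threshold p ~ 1/n).


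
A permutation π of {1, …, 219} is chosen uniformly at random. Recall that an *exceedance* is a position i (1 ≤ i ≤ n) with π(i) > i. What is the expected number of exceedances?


Write X = Σ_{i=1}^{219} X_i, where X_i = 1_{π(i) > i}.
For each fixed i, π(i) is uniform over {1, …, 219} (marginal of a uniform permutation), so P[π(i) > i] = (n − i)/n. Summing: Σ_{i=1}^{219} (n − i)/n = (0 + 1 + … + 218)/219 = 219(219 − 1)/(2·219) = (219 − 1)/2.
Hence E[X] = Σ_{i=1}^{219} (219 − i)/219 = 109 ≈ 109.00000.

E[X] = 109 = 109.00000.


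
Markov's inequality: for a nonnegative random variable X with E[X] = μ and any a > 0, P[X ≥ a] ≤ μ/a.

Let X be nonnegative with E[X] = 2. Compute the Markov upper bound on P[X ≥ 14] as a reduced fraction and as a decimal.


μ = E[X] = 2, a = 14.
Markov: P[X ≥ 14] ≤ μ/a = (2)/14 = 1/7.
Numerically: ≈ 0.14286.
(Since a = 14 > μ = 2.00000, the bound 1/7 is < 1 and informative.)

P[X ≥ 14] ≤ 1/7 ≈ 0.14286.


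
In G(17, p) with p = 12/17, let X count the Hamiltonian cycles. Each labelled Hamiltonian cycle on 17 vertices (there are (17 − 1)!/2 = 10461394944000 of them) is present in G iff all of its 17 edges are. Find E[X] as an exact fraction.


K_17 has (17 − 1)!/2 = 10461394944000 labelled Hamiltonian cycles.
For each such Hamiltonian cycle H, let X_H = 1 if all 17 edges of H are present in G. Then P[X_H = 1] = p^{17} = (12/17)^{17} = 2218611106740436992/827240261886336764177.
By linearity of expectation: E[X] = Σ_H E[X_H] = 10461394944000 · p^{17} = 10461394944000 · 2218611106740436992/827240261886336764177 = 23209767014756651868459368448000/827240261886336764177.
Numerically: E[X] ≈ 2.8057e+10.

E[X] = 10461394944000 · (12/17)^{17} = 23209767014756651868459368448000/827240261886336764177 ≈ 2.8057e+10.


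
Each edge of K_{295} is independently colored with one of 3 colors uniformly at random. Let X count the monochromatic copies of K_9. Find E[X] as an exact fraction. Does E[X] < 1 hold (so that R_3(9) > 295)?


E[X] = C(295, 9) · 3^{1 − 36} = 41221140106119260 · 3^{−35} = 41221140106119260/50031545098999707.
As a reduced fraction: E[X] = 41221140106119260/50031545098999707 ≈ 0.8239.
Is E[X] < 1? YES.
Since E[X] < 1, there exists a 3-coloring of K_{295} with no monochromatic K_9; hence R_3(9) > 295.

E[X] = 41221140106119260/50031545098999707 ≈ 0.8239; E[X] < 1, so R_3(9) > 295.


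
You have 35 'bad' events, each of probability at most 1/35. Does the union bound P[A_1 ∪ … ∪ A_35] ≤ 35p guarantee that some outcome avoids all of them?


Union bound: P[∪_{i=1}^{35} A_i] ≤ Σ_i P[A_i] ≤ 35·p = 35·(1/35) = 1.
Numerically: 1 ≈ 1.00000.
Is 1 < 1? NO.
Since the bound 1 is ≥ 1, the union bound is uninformative here; it does NOT by itself certify existence.

35·p = 1 ≈ 1.00000; existence NOT certified by the union bound.


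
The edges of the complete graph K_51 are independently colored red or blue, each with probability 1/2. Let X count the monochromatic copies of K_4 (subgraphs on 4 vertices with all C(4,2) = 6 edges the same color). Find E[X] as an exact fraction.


Let X = Σ_S X_S over the C(51, 4) = 249900 subsets S of size 4, where X_S = 1 if the K_4 on S is monochromatic.
For a fixed S, the K_4 on S has C(4, 2) = 6 edges. P[all 6 edges red] = (1/2)^6, and likewise for blue, so P[monochromatic] = 2·(1/2)^6 = 2^{1 − 6} = 1/32.
Summing: E[X] = C(51, 4) · 2^{1 − 6} = 249900 · 1/32 = 62475/8.
Numerically: E[X] ≈ 7809.375000.

E[X] = C(51,4)·2^(1−C(4,2)) = 62475/8 ≈ 7809.375000.


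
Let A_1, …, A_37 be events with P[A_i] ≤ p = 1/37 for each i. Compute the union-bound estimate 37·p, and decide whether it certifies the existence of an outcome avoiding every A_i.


Union bound: P[∪_{i=1}^{37} A_i] ≤ Σ_i P[A_i] ≤ 37·p = 37·(1/37) = 1.
Numerically: 1 ≈ 1.0000000.
Is 1 < 1? NO.
Since the bound 1 is ≥ 1, the union bound is uninformative here; it does NOT by itself certify existence.

37·p = 1 ≈ 1.0000000; existence NOT certified by the union bound.


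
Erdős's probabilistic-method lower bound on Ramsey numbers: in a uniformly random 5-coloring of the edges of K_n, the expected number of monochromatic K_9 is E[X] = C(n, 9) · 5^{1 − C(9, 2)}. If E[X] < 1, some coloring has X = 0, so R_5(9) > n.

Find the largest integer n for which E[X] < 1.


We need C(n, 9) · 5^{1 − 36} < 1, i.e. C(n, 9) < 5^{36 − 1} = 2910383045673370361328125.
Check values of n near the boundary:
  n = 2169: C(2169, 9) = 2879753360044504243499683; 2879753360044504243499683 < 2910383045673370361328125? YES
  n = 2170: C(2170, 9) = 2891746779868845075610510; 2891746779868845075610510 < 2910383045673370361328125? YES
  n = 2171: C(2171, 9) = 2903784578674959601827205; 2903784578674959601827205 < 2910383045673370361328125? YES
  n = 2172: C(2172, 9) = 2915866900084148060642020; 2915866900084148060642020 < 2910383045673370361328125? NO
  n = 2173: C(2173, 9) = 2927993888115921319674265; 2927993888115921319674265 < 2910383045673370361328125? NO
  n = 2174: C(2174, 9) = 2940165687188920530702934; 2940165687188920530702934 < 2910383045673370361328125? NO
The largest n with C(n, 9) < 2910383045673370361328125 is n = 2171 (where E[X] = 580756915734991920365441/582076609134674072265625 ≈ 0.9977). Hence R_5(9) > 2171, i.e. R_5(9) ≥ 2172.

Largest n = 2171; hence R_5(9) > 2171.


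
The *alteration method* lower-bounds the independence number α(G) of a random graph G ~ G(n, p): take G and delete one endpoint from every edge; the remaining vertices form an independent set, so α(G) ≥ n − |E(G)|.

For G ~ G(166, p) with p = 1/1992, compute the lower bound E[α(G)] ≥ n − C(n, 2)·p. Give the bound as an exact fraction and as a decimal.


E[|E(G)|] = C(166, 2)·p = 13695 · (1/1992) = 55/8.
E[α(G)] ≥ n − E[|E(G)|] = 166 − 55/8 = 1273/8.
Numerically: ≈ 159.12500.
(This is only a lower bound; the true E[α(G)] may be larger.)

E[α(G)] ≥ 1273/8 ≈ 159.12500.


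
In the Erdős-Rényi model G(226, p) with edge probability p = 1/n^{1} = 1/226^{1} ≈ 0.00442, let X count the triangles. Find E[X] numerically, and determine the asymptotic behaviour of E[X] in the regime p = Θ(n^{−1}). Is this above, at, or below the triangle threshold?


Number of potential triangles: C(226, 3) = 1898400.
Each occurs with probability p³ ≈ (0.00442)³ ≈ 8.66313e-08.
By linearity: E[X] = C(226, 3)·p³ ≈ 1898400 · 8.66313e-08 ≈ 0.164.
Here α = 1, so p = 1/n is exactly at the triangle threshold p ~ 1/n. Asymptotically E[X] → c³/6 = 1³/6 = 1/6 ≈ 0.167, a bounded constant. In this regime the triangle count is asymptotically Poisson(c³/6).

E[X] ≈ 0.164; in regime p = Θ(1/n^{1}) E[X] stays bounded (at the triangle threshold p ~ 1/n).
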